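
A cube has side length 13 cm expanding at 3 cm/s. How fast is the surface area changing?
468 cm²/s

A = 6s²
dA/dt = 12s · ds/dt = 12·13·3 = 468 cm²/s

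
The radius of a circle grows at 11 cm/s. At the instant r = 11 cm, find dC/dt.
22π cm/s

C = 2πr
dC/dt = 2π · dr/dt = 2π · 11 = 22π cm/s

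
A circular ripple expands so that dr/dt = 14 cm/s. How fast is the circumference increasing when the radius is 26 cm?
28π cm/s

C = 2πr
dC/dt = 2π · dr/dt = 2π · 14 = 28π cm/s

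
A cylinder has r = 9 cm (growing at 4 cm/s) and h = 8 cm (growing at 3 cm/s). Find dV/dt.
819π cm³/s

V = πr²h
dV/dt = 2πrh·dr/dt + πr²·dh/dt
= 2π(9)(8)(4) + π(9)²(3)
= 819π cm³/s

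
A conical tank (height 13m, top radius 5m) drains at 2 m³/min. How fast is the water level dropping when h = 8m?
169/(800π) ≈ 0.06724 m/min

r/h = 5/13, so r = (5/13)h
V = (1/3)πr²h = (1/3)π((5/13)h)²h = (25/507)πh³
dV/dh = (25/169)πh²
dh/dt = (dV/dt)/(dV/dh) = -2/((25/169)π·8²) = -169/(800π) m/min
The level is dropping at 169/(800π) ≈ 0.06724 m/min.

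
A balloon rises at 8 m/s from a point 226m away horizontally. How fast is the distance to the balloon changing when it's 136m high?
544√17393/17393 ≈ 4.125 m/s

z² = 226² + y²
z = √(226² + 136²) = 2√17393
dz/dt = y/z · dy/dt = 136/(2√17393) · 8 = 544√17393/17393 ≈ 4.125 m/s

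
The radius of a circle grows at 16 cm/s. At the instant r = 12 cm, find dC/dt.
32π cm/s

C = 2πr
dC/dt = 2π · dr/dt = 2π · 16 = 32π cm/s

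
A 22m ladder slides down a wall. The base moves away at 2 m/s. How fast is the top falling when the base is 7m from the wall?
14√435/435 ≈ 0.6712 m/s

x² + y² = 22²
2x·dx/dt + 2y·dy/dt = 0
dy/dt = -x/y · dx/dt = -7/√435 · 2 = -14√435/435 m/s
The top is descending at 14√435/435 ≈ 0.6712 m/s.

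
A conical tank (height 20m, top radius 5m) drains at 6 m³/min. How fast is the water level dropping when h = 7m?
96/(49π) ≈ 0.6236 m/min

r/h = 5/20, so r = (1/4)h
V = (1/3)πr²h = (1/3)π((1/4)h)²h = (1/48)πh³
dV/dh = (1/16)πh²
dh/dt = (dV/dt)/(dV/dh) = -6/((1/16)π·7²) = -96/(49π) m/min
The level is dropping at 96/(49π) ≈ 0.6236 m/min.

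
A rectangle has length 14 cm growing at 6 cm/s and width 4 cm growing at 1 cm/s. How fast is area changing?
38 cm²/s

A = lw
dA/dt = w·dl/dt + l·dw/dt = 4·6 + 14·1 = 38 cm²/s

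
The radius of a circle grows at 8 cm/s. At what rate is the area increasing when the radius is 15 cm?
240π cm²/s

A = πr²
dA/dt = 2πr · dr/dt = 2π(15)(8) = 240π cm²/s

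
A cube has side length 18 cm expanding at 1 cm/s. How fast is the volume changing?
972 cm³/s

V = s³
dV/dt = 3s² · ds/dt = 3·18²·1 = 972 cm³/s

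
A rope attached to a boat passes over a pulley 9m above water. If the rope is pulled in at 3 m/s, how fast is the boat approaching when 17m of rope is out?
51√13/52 ≈ 3.536 m/s

rope² = x² + 9²
x = √(17² - 9²) = 4√13
dx/dt = (rope/x) · d(rope)/dt = (17/(4√13)) · (-3) = -51√13/52 m/s
The boat approaches at 51√13/52 ≈ 3.536 m/s.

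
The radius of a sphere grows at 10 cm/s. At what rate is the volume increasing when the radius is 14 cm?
7840π cm³/s

V = (4/3)πr³
dV/dt = dV/dr · dr/dt = 4πr² · 10
At r = 14: dV/dt = 7840π cm³/s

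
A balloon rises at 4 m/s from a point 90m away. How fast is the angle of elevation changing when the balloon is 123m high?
0.015498 rad/s

tan(θ) = y/90
sec²(θ) · dθ/dt = (1/90) · dy/dt
dθ/dt = cos²(θ)/90 · 4 = 90/(90² + 123²) · 4
dθ/dt = 0.015498 rad/s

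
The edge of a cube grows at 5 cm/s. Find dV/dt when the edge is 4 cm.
240 cm³/s

V = s³
dV/dt = 3s² · ds/dt = 3·4²·5 = 240 cm³/s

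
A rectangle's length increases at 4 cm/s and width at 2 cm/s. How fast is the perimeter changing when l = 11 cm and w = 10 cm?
12 cm/s

P = 2(l + w)
dP/dt = 2(dl/dt + dw/dt) = 2(4 + 2) = 12 cm/s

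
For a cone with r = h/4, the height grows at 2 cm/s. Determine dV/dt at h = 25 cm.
625π/8 cm³/s

V = (1/3)π(h/4)²h = πh³/48
dV/dt = πh²/16 · 2
At h = 25: dV/dt = 625π/8 cm³/s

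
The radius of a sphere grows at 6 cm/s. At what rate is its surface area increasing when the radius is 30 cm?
1440π cm²/s

S = 4πr²
dS/dt = dS/dr · dr/dt = 8πr · 6
At r = 30: dS/dt = 1440π cm²/s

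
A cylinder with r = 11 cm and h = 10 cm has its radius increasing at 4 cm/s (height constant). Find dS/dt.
256π cm²/s

S = 2πrh + 2πr² (lateral + bases)
dS/dt = (2πh + 4πr)·dr/dt = (2π·10 + 4π·11)·4
= 256π cm²/s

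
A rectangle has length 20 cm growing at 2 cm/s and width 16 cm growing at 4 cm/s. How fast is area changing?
112 cm²/s

A = lw
dA/dt = w·dl/dt + l·dw/dt = 16·2 + 20·4 = 112 cm²/s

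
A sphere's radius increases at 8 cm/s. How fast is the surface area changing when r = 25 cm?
1600π cm²/s

S = 4πr²
dS/dt = dS/dr · dr/dt = 8πr · 8
At r = 25: dS/dt = 1600π cm²/s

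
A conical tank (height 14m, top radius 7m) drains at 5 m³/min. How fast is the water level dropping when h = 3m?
20/(9π) ≈ 0.7074 m/min

r/h = 7/14, so r = (1/2)h
V = (1/3)πr²h = (1/3)π((1/2)h)²h = (1/12)πh³
dV/dh = (1/4)πh²
dh/dt = (dV/dt)/(dV/dh) = -5/((1/4)π·3²) = -20/(9π) m/min
The level is dropping at 20/(9π) ≈ 0.7074 m/min.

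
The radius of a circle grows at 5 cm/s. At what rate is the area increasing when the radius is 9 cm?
90π cm²/s

A = πr²
dA/dt = 2πr · dr/dt = 2π(9)(5) = 90π cm²/s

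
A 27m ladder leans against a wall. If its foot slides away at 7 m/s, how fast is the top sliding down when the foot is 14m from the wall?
98√533/533 ≈ 4.245 m/s

x² + y² = 27²
2x·dx/dt + 2y·dy/dt = 0
dy/dt = -x/y · dx/dt = -14/√533 · 7 = -98√533/533 m/s
The top is descending at 98√533/533 ≈ 4.245 m/s.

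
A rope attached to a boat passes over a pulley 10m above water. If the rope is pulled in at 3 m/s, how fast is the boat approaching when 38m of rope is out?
19√21/28 ≈ 3.11 m/s

rope² = x² + 10²
x = √(38² - 10²) = 8√21
dx/dt = (rope/x) · d(rope)/dt = (38/(8√21)) · (-3) = -19√21/28 m/s
The boat approaches at 19√21/28 ≈ 3.11 m/s.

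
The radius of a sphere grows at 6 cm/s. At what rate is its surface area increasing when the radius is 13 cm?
624π cm²/s

S = 4πr²
dS/dt = dS/dr · dr/dt = 8πr · 6
At r = 13: dS/dt = 624π cm²/s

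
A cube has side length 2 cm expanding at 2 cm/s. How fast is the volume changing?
24 cm³/s

V = s³
dV/dt = 3s² · ds/dt = 3·2²·2 = 24 cm³/s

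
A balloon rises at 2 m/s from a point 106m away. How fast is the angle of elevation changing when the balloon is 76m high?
0.012462 rad/s

tan(θ) = y/106
sec²(θ) · dθ/dt = (1/106) · dy/dt
dθ/dt = cos²(θ)/106 · 2 = 106/(106² + 76²) · 2
dθ/dt = 0.012462 rad/s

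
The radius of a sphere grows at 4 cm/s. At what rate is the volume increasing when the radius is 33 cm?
17424π cm³/s

V = (4/3)πr³
dV/dt = dV/dr · dr/dt = 4πr² · 4
At r = 33: dV/dt = 17424π cm³/s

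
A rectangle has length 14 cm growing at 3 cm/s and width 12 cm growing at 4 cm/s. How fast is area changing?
92 cm²/s

A = lw
dA/dt = w·dl/dt + l·dw/dt = 12·3 + 14·4 = 92 cm²/s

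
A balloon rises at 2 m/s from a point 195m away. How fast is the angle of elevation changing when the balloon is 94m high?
0.008322 rad/s

tan(θ) = y/195
sec²(θ) · dθ/dt = (1/195) · dy/dt
dθ/dt = cos²(θ)/195 · 2 = 195/(195² + 94²) · 2
dθ/dt = 0.008322 rad/s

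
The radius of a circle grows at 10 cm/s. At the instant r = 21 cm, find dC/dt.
20π cm/s

C = 2πr
dC/dt = 2π · dr/dt = 2π · 10 = 20π cm/s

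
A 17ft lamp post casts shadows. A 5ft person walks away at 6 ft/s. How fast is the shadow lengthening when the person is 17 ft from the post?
5/2 ft/s

By similar triangles: 17/(x+s) = 5/s
Solving: s = 5x/12
ds/dt = 5/12 · dx/dt = 5/12 · 6 = 5/2 ft/s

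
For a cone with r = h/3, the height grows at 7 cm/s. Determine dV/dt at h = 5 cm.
175π/9 cm³/s

V = (1/3)π(h/3)²h = πh³/27
dV/dt = πh²/9 · 7
At h = 5: dV/dt = 175π/9 cm³/s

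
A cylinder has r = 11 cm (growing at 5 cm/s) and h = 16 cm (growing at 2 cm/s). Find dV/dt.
2002π cm³/s

V = πr²h
dV/dt = 2πrh·dr/dt + πr²·dh/dt
= 2π(11)(16)(5) + π(11)²(2)
= 2002π cm³/s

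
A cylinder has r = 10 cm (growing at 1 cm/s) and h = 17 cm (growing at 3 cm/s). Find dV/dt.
640π cm³/s

V = πr²h
dV/dt = 2πrh·dr/dt + πr²·dh/dt
= 2π(10)(17)(1) + π(10)²(3)
= 640π cm³/s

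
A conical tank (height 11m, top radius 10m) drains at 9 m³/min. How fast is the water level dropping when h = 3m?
121/(100π) ≈ 0.3852 m/min

r/h = 10/11, so r = (10/11)h
V = (1/3)πr²h = (1/3)π((10/11)h)²h = (100/363)πh³
dV/dh = (100/121)πh²
dh/dt = (dV/dt)/(dV/dh) = -9/((100/121)π·3²) = -121/(100π) m/min
The level is dropping at 121/(100π) ≈ 0.3852 m/min.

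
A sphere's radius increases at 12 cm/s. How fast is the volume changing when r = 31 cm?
46128π cm³/s

V = (4/3)πr³
dV/dt = dV/dr · dr/dt = 4πr² · 12
At r = 31: dV/dt = 46128π cm³/s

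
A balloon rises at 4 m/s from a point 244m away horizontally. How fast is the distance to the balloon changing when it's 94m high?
188√17093/17093 ≈ 1.438 m/s

z² = 244² + y²
z = √(244² + 94²) = 2√17093
dz/dt = y/z · dy/dt = 94/(2√17093) · 4 = 188√17093/17093 ≈ 1.438 m/s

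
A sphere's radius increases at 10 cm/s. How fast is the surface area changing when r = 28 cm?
2240π cm²/s

S = 4πr²
dS/dt = dS/dr · dr/dt = 8πr · 10
At r = 28: dS/dt = 2240π cm²/s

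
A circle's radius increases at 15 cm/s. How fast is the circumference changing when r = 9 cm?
30π cm/s

C = 2πr
dC/dt = 2π · dr/dt = 2π · 15 = 30π cm/s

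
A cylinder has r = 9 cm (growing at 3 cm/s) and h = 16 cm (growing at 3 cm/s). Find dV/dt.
1107π cm³/s

V = πr²h
dV/dt = 2πrh·dr/dt + πr²·dh/dt
= 2π(9)(16)(3) + π(9)²(3)
= 1107π cm³/s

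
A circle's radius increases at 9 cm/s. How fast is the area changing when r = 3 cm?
54π cm²/s

A = πr²
dA/dt = 2πr · dr/dt = 2π(3)(9) = 54π cm²/s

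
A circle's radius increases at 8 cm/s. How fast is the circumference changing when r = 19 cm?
16π cm/s

C = 2πr
dC/dt = 2π · dr/dt = 2π · 8 = 16π cm/s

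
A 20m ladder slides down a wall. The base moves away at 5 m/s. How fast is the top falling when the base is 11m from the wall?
55√31/93 ≈ 3.293 m/s

x² + y² = 20²
2x·dx/dt + 2y·dy/dt = 0
dy/dt = -x/y · dx/dt = -11/(3√31) · 5 = -55√31/93 m/s
The top is descending at 55√31/93 ≈ 3.293 m/s.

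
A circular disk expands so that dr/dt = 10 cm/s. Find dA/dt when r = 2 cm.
40π cm²/s

A = πr²
dA/dt = 2πr · dr/dt = 2π(2)(10) = 40π cm²/s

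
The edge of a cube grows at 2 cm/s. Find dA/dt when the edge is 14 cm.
336 cm²/s

A = 6s²
dA/dt = 12s · ds/dt = 12·14·2 = 336 cm²/s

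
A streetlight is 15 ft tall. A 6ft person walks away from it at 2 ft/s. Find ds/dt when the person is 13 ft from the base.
4/3 ft/s

By similar triangles: 15/(x+s) = 6/s
Solving: s = 6x/9
ds/dt = 6/9 · dx/dt = 2/3 · 2 = 4/3 ft/s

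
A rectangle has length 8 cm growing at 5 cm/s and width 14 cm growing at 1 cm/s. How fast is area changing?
78 cm²/s

A = lw
dA/dt = w·dl/dt + l·dw/dt = 14·5 + 8·1 = 78 cm²/s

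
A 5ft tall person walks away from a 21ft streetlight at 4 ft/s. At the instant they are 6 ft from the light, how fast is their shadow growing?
5/4 ft/s

By similar triangles: 21/(x+s) = 5/s
Solving: s = 5x/16
ds/dt = 5/16 · dx/dt = 5/16 · 4 = 5/4 ft/s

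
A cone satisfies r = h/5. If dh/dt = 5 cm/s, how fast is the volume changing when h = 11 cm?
121π/5 cm³/s

V = (1/3)π(h/5)²h = πh³/75
dV/dt = πh²/25 · 5
At h = 11: dV/dt = 121π/5 cm³/s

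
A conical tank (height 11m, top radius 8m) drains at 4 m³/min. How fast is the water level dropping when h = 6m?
121/(576π) ≈ 0.06687 m/min

r/h = 8/11, so r = (8/11)h
V = (1/3)πr²h = (1/3)π((8/11)h)²h = (64/363)πh³
dV/dh = (64/121)πh²
dh/dt = (dV/dt)/(dV/dh) = -4/((64/121)π·6²) = -121/(576π) m/min
The level is dropping at 121/(576π) ≈ 0.06687 m/min.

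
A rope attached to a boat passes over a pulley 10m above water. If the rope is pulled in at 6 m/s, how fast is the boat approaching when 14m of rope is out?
7√6/2 ≈ 8.573 m/s

rope² = x² + 10²
x = √(14² - 10²) = 4√6
dx/dt = (rope/x) · d(rope)/dt = (14/(4√6)) · (-6) = -7√6/2 m/s
The boat approaches at 7√6/2 ≈ 8.573 m/s.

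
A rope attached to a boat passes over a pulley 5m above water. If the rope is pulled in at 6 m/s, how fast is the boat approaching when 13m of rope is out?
13/2 = 6.5 m/s

rope² = x² + 5²
x = √(13² - 5²) = 12
dx/dt = (rope/x) · d(rope)/dt = (13/12) · (-6) = -13/2 m/s
The boat approaches at 13/2 = 6.5 m/s.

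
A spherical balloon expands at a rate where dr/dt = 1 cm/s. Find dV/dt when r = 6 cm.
144π cm³/s

V = (4/3)πr³
dV/dt = dV/dr · dr/dt = 4πr² · 1
At r = 6: dV/dt = 144π cm³/s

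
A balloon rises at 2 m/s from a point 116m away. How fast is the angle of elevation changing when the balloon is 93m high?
0.010495 rad/s

tan(θ) = y/116
sec²(θ) · dθ/dt = (1/116) · dy/dt
dθ/dt = cos²(θ)/116 · 2 = 116/(116² + 93²) · 2
dθ/dt = 0.010495 rad/s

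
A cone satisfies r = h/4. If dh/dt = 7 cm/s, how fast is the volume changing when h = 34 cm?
2023π/4 cm³/s

V = (1/3)π(h/4)²h = πh³/48
dV/dt = πh²/16 · 7
At h = 34: dV/dt = 2023π/4 cm³/s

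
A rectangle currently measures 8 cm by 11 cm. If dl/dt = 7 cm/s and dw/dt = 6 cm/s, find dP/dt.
26 cm/s

P = 2(l + w)
dP/dt = 2(dl/dt + dw/dt) = 2(7 + 6) = 26 cm/s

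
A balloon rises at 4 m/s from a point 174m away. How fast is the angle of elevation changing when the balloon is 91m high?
0.018051 rad/s

tan(θ) = y/174
sec²(θ) · dθ/dt = (1/174) · dy/dt
dθ/dt = cos²(θ)/174 · 4 = 174/(174² + 91²) · 4
dθ/dt = 0.018051 rad/s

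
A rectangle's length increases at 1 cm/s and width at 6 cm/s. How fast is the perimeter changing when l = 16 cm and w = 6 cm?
14 cm/s

P = 2(l + w)
dP/dt = 2(dl/dt + dw/dt) = 2(1 + 6) = 14 cm/s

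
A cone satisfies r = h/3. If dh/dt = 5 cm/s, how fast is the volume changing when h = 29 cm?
4205π/9 cm³/s

V = (1/3)π(h/3)²h = πh³/27
dV/dt = πh²/9 · 5
At h = 29: dV/dt = 4205π/9 cm³/s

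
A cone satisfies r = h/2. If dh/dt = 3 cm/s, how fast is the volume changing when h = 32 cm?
768π cm³/s

V = (1/3)π(h/2)²h = πh³/12
dV/dt = πh²/4 · 3
At h = 32: dV/dt = 768π cm³/s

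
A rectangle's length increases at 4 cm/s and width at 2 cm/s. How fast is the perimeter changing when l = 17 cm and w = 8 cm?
12 cm/s

P = 2(l + w)
dP/dt = 2(dl/dt + dw/dt) = 2(4 + 2) = 12 cm/s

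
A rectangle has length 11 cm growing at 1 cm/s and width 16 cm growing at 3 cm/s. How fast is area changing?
49 cm²/s

A = lw
dA/dt = w·dl/dt + l·dw/dt = 16·1 + 11·3 = 49 cm²/s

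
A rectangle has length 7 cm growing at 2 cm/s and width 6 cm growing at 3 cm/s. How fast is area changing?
33 cm²/s

A = lw
dA/dt = w·dl/dt + l·dw/dt = 6·2 + 7·3 = 33 cm²/s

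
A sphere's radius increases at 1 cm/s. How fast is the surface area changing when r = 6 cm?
48π cm²/s

S = 4πr²
dS/dt = dS/dr · dr/dt = 8πr · 1
At r = 6: dS/dt = 48π cm²/s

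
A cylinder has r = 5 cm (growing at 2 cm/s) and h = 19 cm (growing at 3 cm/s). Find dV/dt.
455π cm³/s

V = πr²h
dV/dt = 2πrh·dr/dt + πr²·dh/dt
= 2π(5)(19)(2) + π(5)²(3)
= 455π cm³/s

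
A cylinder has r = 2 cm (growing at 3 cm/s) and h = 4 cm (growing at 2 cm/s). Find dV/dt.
56π cm³/s

V = πr²h
dV/dt = 2πrh·dr/dt + πr²·dh/dt
= 2π(2)(4)(3) + π(2)²(2)
= 56π cm³/s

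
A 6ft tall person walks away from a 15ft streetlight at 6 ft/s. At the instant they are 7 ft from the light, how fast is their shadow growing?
4 ft/s

By similar triangles: 15/(x+s) = 6/s
Solving: s = 6x/9
ds/dt = 6/9 · dx/dt = 2/3 · 6 = 4 ft/s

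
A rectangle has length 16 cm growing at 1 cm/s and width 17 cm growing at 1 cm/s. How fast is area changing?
33 cm²/s

A = lw
dA/dt = w·dl/dt + l·dw/dt = 17·1 + 16·1 = 33 cm²/s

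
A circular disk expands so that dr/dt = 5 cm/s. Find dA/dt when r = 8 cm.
80π cm²/s

A = πr²
dA/dt = 2πr · dr/dt = 2π(8)(5) = 80π cm²/s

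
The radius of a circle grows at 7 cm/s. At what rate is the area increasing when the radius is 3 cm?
42π cm²/s

A = πr²
dA/dt = 2πr · dr/dt = 2π(3)(7) = 42π cm²/s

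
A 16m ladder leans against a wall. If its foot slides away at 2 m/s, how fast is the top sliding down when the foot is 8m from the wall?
2√3/3 ≈ 1.155 m/s

x² + y² = 16²
2x·dx/dt + 2y·dy/dt = 0
dy/dt = -x/y · dx/dt = -8/(8√3) · 2 = -2√3/3 m/s
The top is descending at 2√3/3 ≈ 1.155 m/s.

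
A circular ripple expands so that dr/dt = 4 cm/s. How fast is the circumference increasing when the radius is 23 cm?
8π cm/s

C = 2πr
dC/dt = 2π · dr/dt = 2π · 4 = 8π cm/s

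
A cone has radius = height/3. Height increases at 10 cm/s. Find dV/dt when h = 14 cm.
1960π/9 cm³/s

V = (1/3)π(h/3)²h = πh³/27
dV/dt = πh²/9 · 10
At h = 14: dV/dt = 1960π/9 cm³/s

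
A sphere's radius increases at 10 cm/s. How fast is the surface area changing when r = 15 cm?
1200π cm²/s

S = 4πr²
dS/dt = dS/dr · dr/dt = 8πr · 10
At r = 15: dS/dt = 1200π cm²/s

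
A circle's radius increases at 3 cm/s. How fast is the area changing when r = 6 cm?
36π cm²/s

A = πr²
dA/dt = 2πr · dr/dt = 2π(6)(3) = 36π cm²/s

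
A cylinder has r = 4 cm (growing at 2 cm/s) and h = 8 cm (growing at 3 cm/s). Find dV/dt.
176π cm³/s

V = πr²h
dV/dt = 2πrh·dr/dt + πr²·dh/dt
= 2π(4)(8)(2) + π(4)²(3)
= 176π cm³/s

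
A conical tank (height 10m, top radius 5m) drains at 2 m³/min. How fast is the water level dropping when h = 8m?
1/(8π) ≈ 0.03979 m/min

r/h = 5/10, so r = (1/2)h
V = (1/3)πr²h = (1/3)π((1/2)h)²h = (1/12)πh³
dV/dh = (1/4)πh²
dh/dt = (dV/dt)/(dV/dh) = -2/((1/4)π·8²) = -1/(8π) m/min
The level is dropping at 1/(8π) ≈ 0.03979 m/min.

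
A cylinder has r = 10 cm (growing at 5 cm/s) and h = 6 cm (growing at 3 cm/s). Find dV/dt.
900π cm³/s

V = πr²h
dV/dt = 2πrh·dr/dt + πr²·dh/dt
= 2π(10)(6)(5) + π(10)²(3)
= 900π cm³/s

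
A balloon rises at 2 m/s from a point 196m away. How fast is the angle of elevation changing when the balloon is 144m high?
0.006627 rad/s

tan(θ) = y/196
sec²(θ) · dθ/dt = (1/196) · dy/dt
dθ/dt = cos²(θ)/196 · 2 = 196/(196² + 144²) · 2
dθ/dt = 0.006627 rad/s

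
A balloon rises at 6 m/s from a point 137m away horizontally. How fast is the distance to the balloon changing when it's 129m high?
387√35410/17705 ≈ 4.113 m/s

z² = 137² + y²
z = √(137² + 129²) = √35410
dz/dt = y/z · dy/dt = 129/√35410 · 6 = 387√35410/17705 ≈ 4.113 m/s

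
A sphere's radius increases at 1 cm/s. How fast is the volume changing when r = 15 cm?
900π cm³/s

V = (4/3)πr³
dV/dt = dV/dr · dr/dt = 4πr² · 1
At r = 15: dV/dt = 900π cm³/s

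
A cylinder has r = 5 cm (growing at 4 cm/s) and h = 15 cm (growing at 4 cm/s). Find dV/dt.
700π cm³/s

V = πr²h
dV/dt = 2πrh·dr/dt + πr²·dh/dt
= 2π(5)(15)(4) + π(5)²(4)
= 700π cm³/s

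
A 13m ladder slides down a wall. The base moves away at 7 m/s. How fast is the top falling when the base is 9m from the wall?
63√22/44 ≈ 6.716 m/s

x² + y² = 13²
2x·dx/dt + 2y·dy/dt = 0
dy/dt = -x/y · dx/dt = -9/(2√22) · 7 = -63√22/44 m/s
The top is descending at 63√22/44 ≈ 6.716 m/s.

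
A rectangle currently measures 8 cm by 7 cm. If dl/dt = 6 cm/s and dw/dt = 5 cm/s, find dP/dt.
22 cm/s

P = 2(l + w)
dP/dt = 2(dl/dt + dw/dt) = 2(6 + 5) = 22 cm/s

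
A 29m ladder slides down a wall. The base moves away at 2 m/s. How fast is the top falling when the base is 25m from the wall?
25√6/18 ≈ 3.402 m/s

x² + y² = 29²
2x·dx/dt + 2y·dy/dt = 0
dy/dt = -x/y · dx/dt = -25/(6√6) · 2 = -25√6/18 m/s
The top is descending at 25√6/18 ≈ 3.402 m/s.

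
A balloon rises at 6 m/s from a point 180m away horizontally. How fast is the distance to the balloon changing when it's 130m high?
78√493/493 ≈ 3.513 m/s

z² = 180² + y²
z = √(180² + 130²) = 10√493
dz/dt = y/z · dy/dt = 130/(10√493) · 6 = 78√493/493 ≈ 3.513 m/s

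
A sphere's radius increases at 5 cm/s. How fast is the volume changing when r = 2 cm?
80π cm³/s

V = (4/3)πr³
dV/dt = dV/dr · dr/dt = 4πr² · 5
At r = 2: dV/dt = 80π cm³/s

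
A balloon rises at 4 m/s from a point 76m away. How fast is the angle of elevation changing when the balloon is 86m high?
0.023079 rad/s

tan(θ) = y/76
sec²(θ) · dθ/dt = (1/76) · dy/dt
dθ/dt = cos²(θ)/76 · 4 = 76/(76² + 86²) · 4
dθ/dt = 0.023079 rad/s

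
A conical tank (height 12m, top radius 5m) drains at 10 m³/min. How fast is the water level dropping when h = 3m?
32/(5π) ≈ 2.037 m/min

r/h = 5/12, so r = (5/12)h
V = (1/3)πr²h = (1/3)π((5/12)h)²h = (25/432)πh³
dV/dh = (25/144)πh²
dh/dt = (dV/dt)/(dV/dh) = -10/((25/144)π·3²) = -32/(5π) m/min
The level is dropping at 32/(5π) ≈ 2.037 m/min.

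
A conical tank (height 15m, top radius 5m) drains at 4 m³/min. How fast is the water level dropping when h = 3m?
4/π ≈ 1.273 m/min

r/h = 5/15, so r = (1/3)h
V = (1/3)πr²h = (1/3)π((1/3)h)²h = (1/27)πh³
dV/dh = (1/9)πh²
dh/dt = (dV/dt)/(dV/dh) = -4/((1/9)π·3²) = -4/π m/min
The level is dropping at 4/π ≈ 1.273 m/min.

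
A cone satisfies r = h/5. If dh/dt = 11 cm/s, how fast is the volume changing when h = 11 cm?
1331π/25 cm³/s

V = (1/3)π(h/5)²h = πh³/75
dV/dt = πh²/25 · 11
At h = 11: dV/dt = 1331π/25 cm³/s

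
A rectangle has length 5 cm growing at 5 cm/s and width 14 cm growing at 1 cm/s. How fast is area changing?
75 cm²/s

A = lw
dA/dt = w·dl/dt + l·dw/dt = 14·5 + 5·1 = 75 cm²/s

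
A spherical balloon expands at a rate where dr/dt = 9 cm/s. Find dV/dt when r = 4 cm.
576π cm³/s

V = (4/3)πr³
dV/dt = dV/dr · dr/dt = 4πr² · 9
At r = 4: dV/dt = 576π cm³/s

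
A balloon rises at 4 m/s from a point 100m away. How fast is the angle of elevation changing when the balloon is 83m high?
0.023684 rad/s

tan(θ) = y/100
sec²(θ) · dθ/dt = (1/100) · dy/dt
dθ/dt = cos²(θ)/100 · 4 = 100/(100² + 83²) · 4
dθ/dt = 0.023684 rad/s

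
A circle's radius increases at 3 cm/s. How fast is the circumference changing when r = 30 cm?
6π cm/s

C = 2πr
dC/dt = 2π · dr/dt = 2π · 3 = 6π cm/s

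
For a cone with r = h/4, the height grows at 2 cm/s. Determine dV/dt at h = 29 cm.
841π/8 cm³/s

V = (1/3)π(h/4)²h = πh³/48
dV/dt = πh²/16 · 2
At h = 29: dV/dt = 841π/8 cm³/s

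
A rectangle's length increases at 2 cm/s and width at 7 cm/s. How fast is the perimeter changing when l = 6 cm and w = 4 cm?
18 cm/s

P = 2(l + w)
dP/dt = 2(dl/dt + dw/dt) = 2(2 + 7) = 18 cm/s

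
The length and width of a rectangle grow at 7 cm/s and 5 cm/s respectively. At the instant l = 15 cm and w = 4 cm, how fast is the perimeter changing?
24 cm/s

P = 2(l + w)
dP/dt = 2(dl/dt + dw/dt) = 2(7 + 5) = 24 cm/s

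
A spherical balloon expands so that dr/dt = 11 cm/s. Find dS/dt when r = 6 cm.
528π cm²/s

S = 4πr²
dS/dt = dS/dr · dr/dt = 8πr · 11
At r = 6: dS/dt = 528π cm²/s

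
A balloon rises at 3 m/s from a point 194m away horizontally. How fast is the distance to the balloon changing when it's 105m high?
315√48661/48661 ≈ 1.428 m/s

z² = 194² + y²
z = √(194² + 105²) = √48661
dz/dt = y/z · dy/dt = 105/√48661 · 3 = 315√48661/48661 ≈ 1.428 m/s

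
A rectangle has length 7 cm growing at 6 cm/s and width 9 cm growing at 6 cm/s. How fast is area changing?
96 cm²/s

A = lw
dA/dt = w·dl/dt + l·dw/dt = 9·6 + 7·6 = 96 cm²/s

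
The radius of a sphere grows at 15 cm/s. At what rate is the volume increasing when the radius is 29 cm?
50460π cm³/s

V = (4/3)πr³
dV/dt = dV/dr · dr/dt = 4πr² · 15
At r = 29: dV/dt = 50460π cm³/s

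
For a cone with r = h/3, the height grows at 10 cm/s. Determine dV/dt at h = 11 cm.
1210π/9 cm³/s

V = (1/3)π(h/3)²h = πh³/27
dV/dt = πh²/9 · 10
At h = 11: dV/dt = 1210π/9 cm³/s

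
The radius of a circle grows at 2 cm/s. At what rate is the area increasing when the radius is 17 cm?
68π cm²/s

A = πr²
dA/dt = 2πr · dr/dt = 2π(17)(2) = 68π cm²/s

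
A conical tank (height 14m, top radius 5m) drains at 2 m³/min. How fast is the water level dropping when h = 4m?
49/(50π) ≈ 0.3119 m/min

r/h = 5/14, so r = (5/14)h
V = (1/3)πr²h = (1/3)π((5/14)h)²h = (25/588)πh³
dV/dh = (25/196)πh²
dh/dt = (dV/dt)/(dV/dh) = -2/((25/196)π·4²) = -49/(50π) m/min
The level is dropping at 49/(50π) ≈ 0.3119 m/min.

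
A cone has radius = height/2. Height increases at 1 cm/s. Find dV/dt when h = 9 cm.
81π/4 cm³/s

V = (1/3)π(h/2)²h = πh³/12
dV/dt = πh²/4 · 1
At h = 9: dV/dt = 81π/4 cm³/s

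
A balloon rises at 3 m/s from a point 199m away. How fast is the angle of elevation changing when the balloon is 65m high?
0.013622 rad/s

tan(θ) = y/199
sec²(θ) · dθ/dt = (1/199) · dy/dt
dθ/dt = cos²(θ)/199 · 3 = 199/(199² + 65²) · 3
dθ/dt = 0.013622 rad/s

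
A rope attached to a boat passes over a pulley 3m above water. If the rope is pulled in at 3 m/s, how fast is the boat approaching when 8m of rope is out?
24√55/55 ≈ 3.236 m/s

rope² = x² + 3²
x = √(8² - 3²) = √55
dx/dt = (rope/x) · d(rope)/dt = (8/√55) · (-3) = -24√55/55 m/s
The boat approaches at 24√55/55 ≈ 3.236 m/s.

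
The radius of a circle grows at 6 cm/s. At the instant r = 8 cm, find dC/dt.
12π cm/s

C = 2πr
dC/dt = 2π · dr/dt = 2π · 6 = 12π cm/s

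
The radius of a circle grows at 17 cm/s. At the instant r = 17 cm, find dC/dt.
34π cm/s

C = 2πr
dC/dt = 2π · dr/dt = 2π · 17 = 34π cm/s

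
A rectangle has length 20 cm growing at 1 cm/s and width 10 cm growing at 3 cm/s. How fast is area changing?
70 cm²/s

A = lw
dA/dt = w·dl/dt + l·dw/dt = 10·1 + 20·3 = 70 cm²/s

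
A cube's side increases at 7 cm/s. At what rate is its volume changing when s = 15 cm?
4725 cm³/s

V = s³
dV/dt = 3s² · ds/dt = 3·15²·7 = 4725 cm³/s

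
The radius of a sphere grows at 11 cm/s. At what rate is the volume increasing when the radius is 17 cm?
12716π cm³/s

V = (4/3)πr³
dV/dt = dV/dr · dr/dt = 4πr² · 11
At r = 17: dV/dt = 12716π cm³/s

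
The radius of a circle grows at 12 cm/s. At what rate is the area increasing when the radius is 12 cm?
288π cm²/s

A = πr²
dA/dt = 2πr · dr/dt = 2π(12)(12) = 288π cm²/s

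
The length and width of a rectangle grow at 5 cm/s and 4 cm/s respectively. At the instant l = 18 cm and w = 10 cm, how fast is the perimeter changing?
18 cm/s

P = 2(l + w)
dP/dt = 2(dl/dt + dw/dt) = 2(5 + 4) = 18 cm/s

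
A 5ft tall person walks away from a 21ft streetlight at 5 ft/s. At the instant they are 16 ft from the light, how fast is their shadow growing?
25/16 ft/s

By similar triangles: 21/(x+s) = 5/s
Solving: s = 5x/16
ds/dt = 5/16 · dx/dt = 5/16 · 5 = 25/16 ft/s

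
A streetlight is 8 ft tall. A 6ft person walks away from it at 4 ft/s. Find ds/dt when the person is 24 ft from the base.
12 ft/s

By similar triangles: 8/(x+s) = 6/s
Solving: s = 6x/2
ds/dt = 6/2 · dx/dt = 3 · 4 = 12 ft/s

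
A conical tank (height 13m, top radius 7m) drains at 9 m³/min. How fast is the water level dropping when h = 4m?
1521/(784π) ≈ 0.6175 m/min

r/h = 7/13, so r = (7/13)h
V = (1/3)πr²h = (1/3)π((7/13)h)²h = (49/507)πh³
dV/dh = (49/169)πh²
dh/dt = (dV/dt)/(dV/dh) = -9/((49/169)π·4²) = -1521/(784π) m/min
The level is dropping at 1521/(784π) ≈ 0.6175 m/min.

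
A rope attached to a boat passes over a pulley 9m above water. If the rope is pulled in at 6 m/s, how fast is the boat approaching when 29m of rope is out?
87√190/190 ≈ 6.312 m/s

rope² = x² + 9²
x = √(29² - 9²) = 2√190
dx/dt = (rope/x) · d(rope)/dt = (29/(2√190)) · (-6) = -87√190/190 m/s
The boat approaches at 87√190/190 ≈ 6.312 m/s.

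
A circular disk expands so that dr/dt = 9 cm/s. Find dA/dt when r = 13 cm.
234π cm²/s

A = πr²
dA/dt = 2πr · dr/dt = 2π(13)(9) = 234π cm²/s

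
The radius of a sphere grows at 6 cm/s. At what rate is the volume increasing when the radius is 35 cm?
29400π cm³/s

V = (4/3)πr³
dV/dt = dV/dr · dr/dt = 4πr² · 6
At r = 35: dV/dt = 29400π cm³/s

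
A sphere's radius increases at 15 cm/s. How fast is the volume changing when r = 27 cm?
43740π cm³/s

V = (4/3)πr³
dV/dt = dV/dr · dr/dt = 4πr² · 15
At r = 27: dV/dt = 43740π cm³/s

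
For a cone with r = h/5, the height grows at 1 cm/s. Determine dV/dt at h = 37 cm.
1369π/25 cm³/s

V = (1/3)π(h/5)²h = πh³/75
dV/dt = πh²/25 · 1
At h = 37: dV/dt = 1369π/25 cm³/s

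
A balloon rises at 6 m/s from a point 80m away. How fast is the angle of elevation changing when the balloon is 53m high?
0.052123 rad/s

tan(θ) = y/80
sec²(θ) · dθ/dt = (1/80) · dy/dt
dθ/dt = cos²(θ)/80 · 6 = 80/(80² + 53²) · 6
dθ/dt = 0.052123 rad/s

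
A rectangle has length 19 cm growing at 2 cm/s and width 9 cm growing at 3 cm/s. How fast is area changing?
75 cm²/s

A = lw
dA/dt = w·dl/dt + l·dw/dt = 9·2 + 19·3 = 75 cm²/s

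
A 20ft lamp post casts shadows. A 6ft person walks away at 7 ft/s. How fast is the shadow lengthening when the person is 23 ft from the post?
3 ft/s

By similar triangles: 20/(x+s) = 6/s
Solving: s = 6x/14
ds/dt = 6/14 · dx/dt = 3/7 · 7 = 3 ft/s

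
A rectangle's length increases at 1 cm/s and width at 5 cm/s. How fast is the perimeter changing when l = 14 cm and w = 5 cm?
12 cm/s

P = 2(l + w)
dP/dt = 2(dl/dt + dw/dt) = 2(1 + 5) = 12 cm/s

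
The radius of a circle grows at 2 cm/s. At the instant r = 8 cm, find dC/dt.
4π cm/s

C = 2πr
dC/dt = 2π · dr/dt = 2π · 2 = 4π cm/s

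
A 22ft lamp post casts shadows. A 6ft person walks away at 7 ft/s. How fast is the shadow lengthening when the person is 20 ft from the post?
21/8 ft/s

By similar triangles: 22/(x+s) = 6/s
Solving: s = 6x/16
ds/dt = 6/16 · dx/dt = 3/8 · 7 = 21/8 ft/s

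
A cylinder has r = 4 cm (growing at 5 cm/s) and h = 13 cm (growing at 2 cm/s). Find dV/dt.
552π cm³/s

V = πr²h
dV/dt = 2πrh·dr/dt + πr²·dh/dt
= 2π(4)(13)(5) + π(4)²(2)
= 552π cm³/s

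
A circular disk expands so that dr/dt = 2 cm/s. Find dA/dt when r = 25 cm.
100π cm²/s

A = πr²
dA/dt = 2πr · dr/dt = 2π(25)(2) = 100π cm²/s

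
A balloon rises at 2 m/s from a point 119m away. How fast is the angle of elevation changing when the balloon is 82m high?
0.011396 rad/s

tan(θ) = y/119
sec²(θ) · dθ/dt = (1/119) · dy/dt
dθ/dt = cos²(θ)/119 · 2 = 119/(119² + 82²) · 2
dθ/dt = 0.011396 rad/s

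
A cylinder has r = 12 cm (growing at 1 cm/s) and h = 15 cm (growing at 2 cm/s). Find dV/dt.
648π cm³/s

V = πr²h
dV/dt = 2πrh·dr/dt + πr²·dh/dt
= 2π(12)(15)(1) + π(12)²(2)
= 648π cm³/s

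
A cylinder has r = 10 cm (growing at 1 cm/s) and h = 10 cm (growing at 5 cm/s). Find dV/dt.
700π cm³/s

V = πr²h
dV/dt = 2πrh·dr/dt + πr²·dh/dt
= 2π(10)(10)(1) + π(10)²(5)
= 700π cm³/s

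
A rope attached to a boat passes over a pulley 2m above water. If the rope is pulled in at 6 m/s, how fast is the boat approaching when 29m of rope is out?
58√93/93 ≈ 6.014 m/s

rope² = x² + 2²
x = √(29² - 2²) = 3√93
dx/dt = (rope/x) · d(rope)/dt = (29/(3√93)) · (-6) = -58√93/93 m/s
The boat approaches at 58√93/93 ≈ 6.014 m/s.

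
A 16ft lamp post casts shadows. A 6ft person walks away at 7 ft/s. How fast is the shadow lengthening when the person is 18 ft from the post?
21/5 ft/s

By similar triangles: 16/(x+s) = 6/s
Solving: s = 6x/10
ds/dt = 6/10 · dx/dt = 3/5 · 7 = 21/5 ft/s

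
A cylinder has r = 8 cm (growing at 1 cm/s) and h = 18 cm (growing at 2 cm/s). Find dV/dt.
416π cm³/s

V = πr²h
dV/dt = 2πrh·dr/dt + πr²·dh/dt
= 2π(8)(18)(1) + π(8)²(2)
= 416π cm³/s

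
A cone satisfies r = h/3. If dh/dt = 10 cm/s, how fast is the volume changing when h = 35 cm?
12250π/9 cm³/s

V = (1/3)π(h/3)²h = πh³/27
dV/dt = πh²/9 · 10
At h = 35: dV/dt = 12250π/9 cm³/s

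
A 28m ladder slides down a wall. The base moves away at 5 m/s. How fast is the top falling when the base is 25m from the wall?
125√159/159 ≈ 9.913 m/s

x² + y² = 28²
2x·dx/dt + 2y·dy/dt = 0
dy/dt = -x/y · dx/dt = -25/√159 · 5 = -125√159/159 m/s
The top is descending at 125√159/159 ≈ 9.913 m/s.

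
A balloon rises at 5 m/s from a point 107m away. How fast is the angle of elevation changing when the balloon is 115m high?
0.021683 rad/s

tan(θ) = y/107
sec²(θ) · dθ/dt = (1/107) · dy/dt
dθ/dt = cos²(θ)/107 · 5 = 107/(107² + 115²) · 5
dθ/dt = 0.021683 rad/s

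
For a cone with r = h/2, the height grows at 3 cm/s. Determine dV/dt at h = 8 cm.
48π cm³/s

V = (1/3)π(h/2)²h = πh³/12
dV/dt = πh²/4 · 3
At h = 8: dV/dt = 48π cm³/s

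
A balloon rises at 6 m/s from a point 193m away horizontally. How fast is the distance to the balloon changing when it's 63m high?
189√41218/20609 ≈ 1.862 m/s

z² = 193² + y²
z = √(193² + 63²) = √41218
dz/dt = y/z · dy/dt = 63/√41218 · 6 = 189√41218/20609 ≈ 1.862 m/s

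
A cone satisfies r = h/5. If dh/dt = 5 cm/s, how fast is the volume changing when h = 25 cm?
125π cm³/s

V = (1/3)π(h/5)²h = πh³/75
dV/dt = πh²/25 · 5
At h = 25: dV/dt = 125π cm³/s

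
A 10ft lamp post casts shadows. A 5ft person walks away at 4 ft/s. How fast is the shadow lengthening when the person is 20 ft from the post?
4 ft/s

By similar triangles: 10/(x+s) = 5/s
Solving: s = 5x/5
ds/dt = 5/5 · dx/dt = 1 · 4 = 4 ft/s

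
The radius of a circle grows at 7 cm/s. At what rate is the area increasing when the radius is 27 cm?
378π cm²/s

A = πr²
dA/dt = 2πr · dr/dt = 2π(27)(7) = 378π cm²/s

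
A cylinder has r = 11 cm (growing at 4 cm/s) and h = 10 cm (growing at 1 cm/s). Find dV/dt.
1001π cm³/s

V = πr²h
dV/dt = 2πrh·dr/dt + πr²·dh/dt
= 2π(11)(10)(4) + π(11)²(1)
= 1001π cm³/s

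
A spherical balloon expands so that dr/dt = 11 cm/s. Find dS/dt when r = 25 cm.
2200π cm²/s

S = 4πr²
dS/dt = dS/dr · dr/dt = 8πr · 11
At r = 25: dS/dt = 2200π cm²/s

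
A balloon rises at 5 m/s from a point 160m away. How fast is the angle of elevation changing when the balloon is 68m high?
0.026469 rad/s

tan(θ) = y/160
sec²(θ) · dθ/dt = (1/160) · dy/dt
dθ/dt = cos²(θ)/160 · 5 = 160/(160² + 68²) · 5
dθ/dt = 0.026469 rad/s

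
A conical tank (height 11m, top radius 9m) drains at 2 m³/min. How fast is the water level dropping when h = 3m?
242/(729π) ≈ 0.1057 m/min

r/h = 9/11, so r = (9/11)h
V = (1/3)πr²h = (1/3)π((9/11)h)²h = (27/121)πh³
dV/dh = (81/121)πh²
dh/dt = (dV/dt)/(dV/dh) = -2/((81/121)π·3²) = -242/(729π) m/min
The level is dropping at 242/(729π) ≈ 0.1057 m/min.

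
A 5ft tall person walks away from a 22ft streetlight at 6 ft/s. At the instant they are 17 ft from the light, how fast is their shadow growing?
30/17 ft/s

By similar triangles: 22/(x+s) = 5/s
Solving: s = 5x/17
ds/dt = 5/17 · dx/dt = 5/17 · 6 = 30/17 ft/s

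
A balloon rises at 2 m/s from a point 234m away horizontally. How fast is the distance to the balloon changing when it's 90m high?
5√194/97 ≈ 0.718 m/s

z² = 234² + y²
z = √(234² + 90²) = 18√194
dz/dt = y/z · dy/dt = 90/(18√194) · 2 = 5√194/97 ≈ 0.718 m/s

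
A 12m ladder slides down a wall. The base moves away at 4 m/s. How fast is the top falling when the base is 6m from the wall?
4√3/3 ≈ 2.309 m/s

x² + y² = 12²
2x·dx/dt + 2y·dy/dt = 0
dy/dt = -x/y · dx/dt = -6/(6√3) · 4 = -4√3/3 m/s
The top is descending at 4√3/3 ≈ 2.309 m/s.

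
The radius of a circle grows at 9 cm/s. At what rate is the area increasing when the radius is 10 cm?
180π cm²/s

A = πr²
dA/dt = 2πr · dr/dt = 2π(10)(9) = 180π cm²/s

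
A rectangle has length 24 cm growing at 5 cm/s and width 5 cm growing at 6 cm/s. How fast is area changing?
169 cm²/s

A = lw
dA/dt = w·dl/dt + l·dw/dt = 5·5 + 24·6 = 169 cm²/s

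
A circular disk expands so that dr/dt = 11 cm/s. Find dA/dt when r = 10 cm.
220π cm²/s

A = πr²
dA/dt = 2πr · dr/dt = 2π(10)(11) = 220π cm²/s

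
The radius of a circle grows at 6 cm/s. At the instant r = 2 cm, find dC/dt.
12π cm/s

C = 2πr
dC/dt = 2π · dr/dt = 2π · 6 = 12π cm/s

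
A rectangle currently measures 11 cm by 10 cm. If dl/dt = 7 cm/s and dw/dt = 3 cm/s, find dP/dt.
20 cm/s

P = 2(l + w)
dP/dt = 2(dl/dt + dw/dt) = 2(7 + 3) = 20 cm/s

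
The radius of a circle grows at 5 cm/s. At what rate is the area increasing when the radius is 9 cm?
90π cm²/s

A = πr²
dA/dt = 2πr · dr/dt = 2π(9)(5) = 90π cm²/s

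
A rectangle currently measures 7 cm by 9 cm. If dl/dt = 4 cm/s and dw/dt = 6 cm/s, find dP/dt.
20 cm/s

P = 2(l + w)
dP/dt = 2(dl/dt + dw/dt) = 2(4 + 6) = 20 cm/s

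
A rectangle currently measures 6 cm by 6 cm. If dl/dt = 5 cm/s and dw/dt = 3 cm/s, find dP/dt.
16 cm/s

P = 2(l + w)
dP/dt = 2(dl/dt + dw/dt) = 2(5 + 3) = 16 cm/s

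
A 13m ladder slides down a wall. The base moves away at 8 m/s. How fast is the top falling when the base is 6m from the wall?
48√133/133 ≈ 4.162 m/s

x² + y² = 13²
2x·dx/dt + 2y·dy/dt = 0
dy/dt = -x/y · dx/dt = -6/√133 · 8 = -48√133/133 m/s
The top is descending at 48√133/133 ≈ 4.162 m/s.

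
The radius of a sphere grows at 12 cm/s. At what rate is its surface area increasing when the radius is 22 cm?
2112π cm²/s

S = 4πr²
dS/dt = dS/dr · dr/dt = 8πr · 12
At r = 22: dS/dt = 2112π cm²/s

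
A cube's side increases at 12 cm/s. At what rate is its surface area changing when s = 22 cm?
3168 cm²/s

A = 6s²
dA/dt = 12s · ds/dt = 12·22·12 = 3168 cm²/s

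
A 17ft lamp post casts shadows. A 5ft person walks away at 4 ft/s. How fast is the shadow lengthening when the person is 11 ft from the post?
5/3 ft/s

By similar triangles: 17/(x+s) = 5/s
Solving: s = 5x/12
ds/dt = 5/12 · dx/dt = 5/12 · 4 = 5/3 ft/s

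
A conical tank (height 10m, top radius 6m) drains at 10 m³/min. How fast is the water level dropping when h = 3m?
250/(81π) ≈ 0.9824 m/min

r/h = 6/10, so r = (3/5)h
V = (1/3)πr²h = (1/3)π((3/5)h)²h = (3/25)πh³
dV/dh = (9/25)πh²
dh/dt = (dV/dt)/(dV/dh) = -10/((9/25)π·3²) = -250/(81π) m/min
The level is dropping at 250/(81π) ≈ 0.9824 m/min.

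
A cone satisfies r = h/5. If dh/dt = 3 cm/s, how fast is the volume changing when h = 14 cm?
588π/25 cm³/s

V = (1/3)π(h/5)²h = πh³/75
dV/dt = πh²/25 · 3
At h = 14: dV/dt = 588π/25 cm³/s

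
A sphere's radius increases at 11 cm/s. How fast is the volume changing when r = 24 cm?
25344π cm³/s

V = (4/3)πr³
dV/dt = dV/dr · dr/dt = 4πr² · 11
At r = 24: dV/dt = 25344π cm³/s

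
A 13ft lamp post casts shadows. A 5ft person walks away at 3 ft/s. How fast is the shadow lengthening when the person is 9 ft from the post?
15/8 ft/s

By similar triangles: 13/(x+s) = 5/s
Solving: s = 5x/8
ds/dt = 5/8 · dx/dt = 5/8 · 3 = 15/8 ft/s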